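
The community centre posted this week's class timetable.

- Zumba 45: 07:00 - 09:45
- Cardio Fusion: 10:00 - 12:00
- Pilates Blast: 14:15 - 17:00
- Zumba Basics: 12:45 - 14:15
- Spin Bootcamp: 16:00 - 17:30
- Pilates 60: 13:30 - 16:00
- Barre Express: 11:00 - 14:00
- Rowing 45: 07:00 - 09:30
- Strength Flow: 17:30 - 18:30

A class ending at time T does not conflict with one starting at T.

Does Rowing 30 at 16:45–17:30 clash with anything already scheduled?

Zumba 45: ends 09:45 at or before Rowing 30 starts 16:45 → clear.
Rowing 45: ends 09:30 at or before Rowing 30 starts 16:45 → clear.
Cardio Fusion: ends 12:00 at or before Rowing 30 starts 16:45 → clear.
Barre Express: ends 14:00 at or before Rowing 30 starts 16:45 → clear.
Zumba Basics: ends 14:15 at or before Rowing 30 starts 16:45 → clear.
Pilates 60: ends 16:00 at or before Rowing 30 starts 16:45 → clear.
Pilates Blast: starts 14:15 before Rowing 30 ends 17:30, and ends 17:00 after Rowing 30 starts 16:45 → overlap.
Spin Bootcamp: starts 16:00 before Rowing 30 ends 17:30, and ends 17:30 after Rowing 30 starts 16:45 → overlap.
Strength Flow: starts 17:30 at or after Rowing 30 ends 17:30 → clear.
Rowing 30 overlaps Pilates Blast, Spin Bootcamp.

Yes — it overlaps Pilates Blast, Spin Bootcamp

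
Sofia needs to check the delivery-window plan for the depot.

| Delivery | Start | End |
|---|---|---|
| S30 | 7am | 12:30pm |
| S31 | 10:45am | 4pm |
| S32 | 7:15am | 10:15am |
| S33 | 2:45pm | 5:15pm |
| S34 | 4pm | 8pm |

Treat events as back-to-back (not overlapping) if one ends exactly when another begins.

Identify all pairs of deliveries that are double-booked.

Sorted by start: S30, S32, S31, S33, S34.
S32 starts before S30 ends → S30 and S32 overlap.
S31 starts before S30 ends → S30 and S31 overlap.
S33 starts after S30 ends; S30 is clear from here.
S31 starts after S32 ends; S32 is clear from here.
S33 starts before S31 ends → S31 and S33 overlap.
S34 starts exactly when S31 ends (back-to-back, no overlap).
S34 starts before S33 ends → S33 and S34 overlap.

S30 & S31, S30 & S32, S31 & S33, S33 & S34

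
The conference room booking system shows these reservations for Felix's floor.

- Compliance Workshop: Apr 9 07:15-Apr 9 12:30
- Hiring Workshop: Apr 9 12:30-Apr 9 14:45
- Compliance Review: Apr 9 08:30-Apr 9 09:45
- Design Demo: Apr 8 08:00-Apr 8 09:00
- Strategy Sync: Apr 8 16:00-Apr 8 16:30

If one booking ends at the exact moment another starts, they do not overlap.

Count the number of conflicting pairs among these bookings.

Sorted by start: Design Demo, Strategy Sync, Compliance Workshop, Compliance Review, Hiring Workshop.
Strategy Sync starts after Design Demo ends — done with Design Demo.
Compliance Workshop starts after Strategy Sync ends — done with Strategy Sync.
Compliance Review starts before Compliance Workshop ends → Compliance Workshop and Compliance Review overlap.
Hiring Workshop starts exactly when Compliance Workshop ends (back-to-back, no overlap).
Hiring Workshop starts after Compliance Review ends.
Overlapping pairs: Compliance Review & Compliance Workshop — 1 in total.

1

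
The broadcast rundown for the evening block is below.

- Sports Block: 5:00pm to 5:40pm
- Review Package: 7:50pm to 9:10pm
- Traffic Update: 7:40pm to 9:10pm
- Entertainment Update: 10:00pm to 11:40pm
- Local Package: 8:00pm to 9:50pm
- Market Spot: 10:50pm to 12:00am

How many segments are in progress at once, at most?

Walk through starts and ends in time order (an end at T is processed before a start at T):
5:00pm start Sports Block → 1
5:40pm end Sports Block → 0
7:40pm start Traffic Update → 1
7:50pm start Review Package → 2
8:00pm start Local Package → 3
9:10pm end Review Package → 2
9:10pm end Traffic Update → 1
9:50pm end Local Package → 0
10:00pm start Entertainment Update → 1
10:50pm start Market Spot → 2
11:40pm end Entertainment Update → 1
12:00am end Market Spot → 0
Peak is 3, at 8:00pm (Local Package, Review Package, Traffic Update).

3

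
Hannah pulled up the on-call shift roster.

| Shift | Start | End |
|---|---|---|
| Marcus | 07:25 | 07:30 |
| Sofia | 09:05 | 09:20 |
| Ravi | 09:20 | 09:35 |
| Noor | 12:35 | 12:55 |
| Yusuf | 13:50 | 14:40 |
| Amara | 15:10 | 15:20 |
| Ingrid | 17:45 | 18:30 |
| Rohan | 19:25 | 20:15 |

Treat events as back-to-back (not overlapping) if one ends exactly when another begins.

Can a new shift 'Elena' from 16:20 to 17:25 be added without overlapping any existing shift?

Yes — the slot is free

Marcus: ends 07:30 at or before Elena starts 16:20 → clear.
Sofia: ends 09:20 at or before Elena starts 16:20 → clear.
Ravi: ends 09:35 at or before Elena starts 16:20 → clear.
Noor: ends 12:55 at or before Elena starts 16:20 → clear.
Yusuf: ends 14:40 at or before Elena starts 16:20 → clear.
Amara: ends 15:20 at or before Elena starts 16:20 → clear.
Ingrid: starts 17:45 at or after Elena ends 17:25 → clear.
Rohan: starts 19:25 at or after Elena ends 17:25 → clear.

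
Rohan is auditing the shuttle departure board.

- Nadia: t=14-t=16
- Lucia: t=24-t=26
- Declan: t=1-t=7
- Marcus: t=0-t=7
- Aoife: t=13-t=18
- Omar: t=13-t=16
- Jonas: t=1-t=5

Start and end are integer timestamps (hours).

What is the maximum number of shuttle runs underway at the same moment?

3

Walk through starts and ends in time order (an end at T is processed before a start at T):
t=0 start Marcus → 1
t=1 start Declan → 2
t=1 start Jonas → 3
t=5 end Jonas → 2
t=7 end Declan → 1
t=7 end Marcus → 0
t=13 start Aoife → 1
t=13 start Omar → 2
t=14 start Nadia → 3
t=16 end Nadia → 2
t=16 end Omar → 1
t=18 end Aoife → 0
t=24 start Lucia → 1
t=26 end Lucia → 0
Peak is 3, at t=1 (Declan, Jonas, Marcus).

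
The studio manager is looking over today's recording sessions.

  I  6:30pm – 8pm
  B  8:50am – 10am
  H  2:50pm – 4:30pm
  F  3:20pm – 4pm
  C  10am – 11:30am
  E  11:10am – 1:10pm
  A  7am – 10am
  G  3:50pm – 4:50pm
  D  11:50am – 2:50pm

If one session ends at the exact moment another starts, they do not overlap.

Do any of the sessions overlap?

Sorted by start: A, B, C, E, D, H, F, G, I.
B starts before A ends → A and B overlap.
That's a conflict, so the schedule is not conflict-free.

Yes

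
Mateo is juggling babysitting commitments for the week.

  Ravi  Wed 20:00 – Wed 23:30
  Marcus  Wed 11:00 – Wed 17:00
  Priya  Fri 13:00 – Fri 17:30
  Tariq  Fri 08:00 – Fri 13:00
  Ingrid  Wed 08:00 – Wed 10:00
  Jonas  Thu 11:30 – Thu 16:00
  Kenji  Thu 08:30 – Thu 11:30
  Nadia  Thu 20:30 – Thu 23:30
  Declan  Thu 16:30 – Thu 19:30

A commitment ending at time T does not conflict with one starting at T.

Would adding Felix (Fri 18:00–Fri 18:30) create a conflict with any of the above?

No — it doesn't clash with anything

Ingrid: ends Wed 10:00 at or before Felix starts Fri 18:00 → clear.
Marcus: ends Wed 17:00 at or before Felix starts Fri 18:00 → clear.
Ravi: ends Wed 23:30 at or before Felix starts Fri 18:00 → clear.
Kenji: ends Thu 11:30 at or before Felix starts Fri 18:00 → clear.
Jonas: ends Thu 16:00 at or before Felix starts Fri 18:00 → clear.
Declan: ends Thu 19:30 at or before Felix starts Fri 18:00 → clear.
Nadia: ends Thu 23:30 at or before Felix starts Fri 18:00 → clear.
Tariq: ends Fri 13:00 at or before Felix starts Fri 18:00 → clear.
Priya: ends Fri 17:30 at or before Felix starts Fri 18:00 → clear.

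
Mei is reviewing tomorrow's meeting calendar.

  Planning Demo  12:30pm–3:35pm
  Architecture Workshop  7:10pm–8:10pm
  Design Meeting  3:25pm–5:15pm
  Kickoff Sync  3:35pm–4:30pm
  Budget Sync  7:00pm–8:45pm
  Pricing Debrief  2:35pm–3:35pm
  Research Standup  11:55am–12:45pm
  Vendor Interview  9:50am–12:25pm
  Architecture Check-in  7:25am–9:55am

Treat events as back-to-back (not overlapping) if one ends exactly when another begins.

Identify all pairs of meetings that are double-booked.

Architecture Check-in & Vendor Interview, Architecture Workshop & Budget Sync, Design Meeting & Kickoff Sync, Design Meeting & Planning Demo, Design Meeting & Pricing Debrief, Planning Demo & Pricing Debrief, Planning Demo & Research Standup, Research Standup & Vendor Interview

Check each pair: they overlap iff neither finishes before the other starts.
Sorted by start: Architecture Check-in, Vendor Interview, Research Standup, Planning Demo, Pricing Debrief, Design Meeting, Kickoff Sync, Budget Sync, Architecture Workshop.
Vendor Interview starts before Architecture Check-in ends → Architecture Check-in and Vendor Interview overlap.
Research Standup starts after Architecture Check-in ends; Architecture Check-in is clear from here.
Research Standup starts before Vendor Interview ends → Vendor Interview and Research Standup overlap.
Planning Demo starts after Vendor Interview ends; Vendor Interview is clear from here.
Planning Demo starts before Research Standup ends → Research Standup and Planning Demo overlap.
Pricing Debrief starts after Research Standup ends; Research Standup is clear from here.
Pricing Debrief starts before Planning Demo ends → Planning Demo and Pricing Debrief overlap.
Design Meeting starts before Planning Demo ends → Planning Demo and Design Meeting overlap.
Kickoff Sync starts exactly when Planning Demo ends (back-to-back, no overlap); Planning Demo is clear from here.
Design Meeting starts before Pricing Debrief ends → Pricing Debrief and Design Meeting overlap.
Kickoff Sync starts exactly when Pricing Debrief ends (back-to-back, no overlap); Pricing Debrief is clear from here.
Kickoff Sync starts before Design Meeting ends → Design Meeting and Kickoff Sync overlap.
Budget Sync starts after Design Meeting ends; Design Meeting is clear from here.
Budget Sync starts after Kickoff Sync ends; Kickoff Sync is clear from here.
Architecture Workshop starts before Budget Sync ends → Budget Sync and Architecture Workshop overlap.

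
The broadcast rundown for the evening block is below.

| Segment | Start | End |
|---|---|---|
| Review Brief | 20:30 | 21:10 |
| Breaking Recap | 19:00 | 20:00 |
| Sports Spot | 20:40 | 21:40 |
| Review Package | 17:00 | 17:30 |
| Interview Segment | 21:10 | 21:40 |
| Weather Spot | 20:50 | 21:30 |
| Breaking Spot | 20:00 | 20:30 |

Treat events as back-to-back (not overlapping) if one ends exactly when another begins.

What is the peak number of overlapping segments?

Walk through starts and ends in time order (an end at T is processed before a start at T):
17:00 start Review Package → 1
17:30 end Review Package → 0
19:00 start Breaking Recap → 1
20:00 end Breaking Recap → 0
20:00 start Breaking Spot → 1
20:30 end Breaking Spot → 0
20:30 start Review Brief → 1
20:40 start Sports Spot → 2
20:50 start Weather Spot → 3
21:10 end Review Brief → 2
21:10 start Interview Segment → 3
21:30 end Weather Spot → 2
21:40 end Interview Segment → 1
21:40 end Sports Spot → 0
Peak is 3, at 20:50 (Review Brief, Sports Spot, Weather Spot).

3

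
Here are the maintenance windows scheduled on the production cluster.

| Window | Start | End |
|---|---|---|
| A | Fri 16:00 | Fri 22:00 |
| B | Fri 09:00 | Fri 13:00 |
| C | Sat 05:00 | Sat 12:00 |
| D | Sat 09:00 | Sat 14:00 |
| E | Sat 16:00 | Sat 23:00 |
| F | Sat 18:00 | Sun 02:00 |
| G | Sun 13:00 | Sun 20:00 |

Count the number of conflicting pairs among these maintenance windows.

2

Sorted by start: B, A, C, D, E, F, G.
A starts after B ends — done with B.
C starts after A ends — done with A.
D starts before C ends → C and D overlap.
E starts after C ends — done with C.
E starts after D ends — done with D.
F starts before E ends → E and F overlap.
G starts after E ends.
G starts after F ends.
Overlapping pairs: C & D, E & F — 2 in total.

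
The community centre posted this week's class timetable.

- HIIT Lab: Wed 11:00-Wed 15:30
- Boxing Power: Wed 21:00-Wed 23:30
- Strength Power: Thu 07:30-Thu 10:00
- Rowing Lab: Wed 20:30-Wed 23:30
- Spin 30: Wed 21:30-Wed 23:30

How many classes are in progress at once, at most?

Sort all start/end points and keep a running count:
Wed 11:00 start HIIT Lab → 1
Wed 15:30 end HIIT Lab → 0
Wed 20:30 start Rowing Lab → 1
Wed 21:00 start Boxing Power → 2
Wed 21:30 start Spin 30 → 3
Wed 23:30 end Boxing Power → 2
Wed 23:30 end Rowing Lab → 1
Wed 23:30 end Spin 30 → 0
Thu 07:30 start Strength Power → 1
Thu 10:00 end Strength Power → 0
Peak is 3, at Wed 21:30 (Boxing Power, Rowing Lab, Spin 30).

3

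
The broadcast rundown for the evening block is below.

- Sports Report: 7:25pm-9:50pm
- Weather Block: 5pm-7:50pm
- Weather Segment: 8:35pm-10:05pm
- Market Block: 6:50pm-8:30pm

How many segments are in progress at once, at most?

3

Walk through starts and ends in time order (an end at T is processed before a start at T):
5pm start Weather Block → 1
6:50pm start Market Block → 2
7:25pm start Sports Report → 3
7:50pm end Weather Block → 2
8:30pm end Market Block → 1
8:35pm start Weather Segment → 2
9:50pm end Sports Report → 1
10:05pm end Weather Segment → 0
Peak is 3, at 7:25pm (Market Block, Sports Report, Weather Block).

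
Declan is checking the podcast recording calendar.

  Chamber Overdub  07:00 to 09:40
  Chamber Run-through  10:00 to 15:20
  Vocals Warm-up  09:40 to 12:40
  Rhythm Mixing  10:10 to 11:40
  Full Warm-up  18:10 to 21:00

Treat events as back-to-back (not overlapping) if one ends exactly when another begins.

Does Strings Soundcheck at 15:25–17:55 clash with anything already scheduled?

Chamber Overdub: ends 09:40 at or before Strings Soundcheck starts 15:25 → clear.
Vocals Warm-up: ends 12:40 at or before Strings Soundcheck starts 15:25 → clear.
Chamber Run-through: ends 15:20 at or before Strings Soundcheck starts 15:25 → clear.
Rhythm Mixing: ends 11:40 at or before Strings Soundcheck starts 15:25 → clear.
Full Warm-up: starts 18:10 at or after Strings Soundcheck ends 17:55 → clear.

No — it doesn't clash with anything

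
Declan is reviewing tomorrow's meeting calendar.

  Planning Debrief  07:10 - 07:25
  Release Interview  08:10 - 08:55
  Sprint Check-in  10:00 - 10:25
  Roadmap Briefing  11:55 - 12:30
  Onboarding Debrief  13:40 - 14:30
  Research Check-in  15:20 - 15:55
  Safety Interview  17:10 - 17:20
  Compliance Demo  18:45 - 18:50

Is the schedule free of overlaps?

Sorted by start: Planning Debrief, Release Interview, Sprint Check-in, Roadmap Briefing, Onboarding Debrief, Research Check-in, Safety Interview, Compliance Demo.
Release Interview starts after Planning Debrief ends, so nothing later overlaps Planning Debrief either.
Sprint Check-in starts after Release Interview ends, so nothing later overlaps Release Interview either.
Roadmap Briefing starts after Sprint Check-in ends, so nothing later overlaps Sprint Check-in either.
Onboarding Debrief starts after Roadmap Briefing ends, so nothing later overlaps Roadmap Briefing either.
Research Check-in starts after Onboarding Debrief ends, so nothing later overlaps Onboarding Debrief either.
Safety Interview starts after Research Check-in ends, so nothing later overlaps Research Check-in either.
Compliance Demo starts after Safety Interview ends.
Every pair is clear; the schedule has no overlaps.

Yes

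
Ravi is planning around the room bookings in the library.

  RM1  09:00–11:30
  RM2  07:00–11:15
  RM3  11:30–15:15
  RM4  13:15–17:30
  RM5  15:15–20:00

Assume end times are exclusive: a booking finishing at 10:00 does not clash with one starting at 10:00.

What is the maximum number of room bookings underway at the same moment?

2

Walk through starts and ends in time order (an end at T is processed before a start at T):
07:00 start RM2 → 1
09:00 start RM1 → 2
11:15 end RM2 → 1
11:30 end RM1 → 0
11:30 start RM3 → 1
13:15 start RM4 → 2
15:15 end RM3 → 1
15:15 start RM5 → 2
17:30 end RM4 → 1
20:00 end RM5 → 0
Peak is 2, at 09:00 (RM1, RM2).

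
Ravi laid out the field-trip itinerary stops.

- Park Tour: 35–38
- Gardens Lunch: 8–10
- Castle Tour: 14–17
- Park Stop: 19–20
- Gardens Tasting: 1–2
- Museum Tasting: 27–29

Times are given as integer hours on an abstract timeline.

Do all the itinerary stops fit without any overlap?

Sorted by start: Gardens Tasting, Gardens Lunch, Castle Tour, Park Stop, Museum Tasting, Park Tour.
Gardens Lunch starts after Gardens Tasting ends — done with Gardens Tasting.
Castle Tour starts after Gardens Lunch ends — done with Gardens Lunch.
Park Stop starts after Castle Tour ends — done with Castle Tour.
Museum Tasting starts after Park Stop ends — done with Park Stop.
Park Tour starts after Museum Tasting ends.
Every pair is clear; the schedule has no overlaps.

Yes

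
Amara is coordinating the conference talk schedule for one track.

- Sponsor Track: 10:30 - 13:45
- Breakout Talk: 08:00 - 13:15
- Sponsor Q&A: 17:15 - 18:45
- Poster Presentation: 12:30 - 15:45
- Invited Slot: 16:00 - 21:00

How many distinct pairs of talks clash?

4

Sorted by start: Breakout Talk, Sponsor Track, Poster Presentation, Invited Slot, Sponsor Q&A.
Sponsor Track starts before Breakout Talk ends → Breakout Talk and Sponsor Track overlap.
Poster Presentation starts before Breakout Talk ends → Breakout Talk and Poster Presentation overlap.
Invited Slot starts after Breakout Talk ends — done with Breakout Talk.
Poster Presentation starts before Sponsor Track ends → Sponsor Track and Poster Presentation overlap.
Invited Slot starts after Sponsor Track ends — done with Sponsor Track.
Invited Slot starts after Poster Presentation ends — done with Poster Presentation.
Sponsor Q&A starts before Invited Slot ends → Invited Slot and Sponsor Q&A overlap.
Overlapping pairs: Breakout Talk & Poster Presentation, Breakout Talk & Sponsor Track, Invited Slot & Sponsor Q&A, Poster Presentation & Sponsor Track — 4 in total.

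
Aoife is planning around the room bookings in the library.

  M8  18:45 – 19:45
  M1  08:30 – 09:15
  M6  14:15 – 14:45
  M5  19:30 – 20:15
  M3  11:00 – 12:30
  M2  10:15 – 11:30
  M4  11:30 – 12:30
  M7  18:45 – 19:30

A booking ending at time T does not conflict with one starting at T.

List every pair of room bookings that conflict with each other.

Check each pair: they overlap iff neither finishes before the other starts.
Sorted by start: M1, M2, M3, M4, M6, M7, M8, M5.
M2 starts after M1 ends, so M1 has no further overlaps.
M3 starts before M2 ends → M2 and M3 overlap.
M4 starts exactly when M2 ends (back-to-back, no overlap), so M2 has no further overlaps.
M4 starts before M3 ends → M3 and M4 overlap.
M6 starts after M3 ends, so M3 has no further overlaps.
M6 starts after M4 ends, so M4 has no further overlaps.
M7 starts after M6 ends, so M6 has no further overlaps.
M8 starts before M7 ends → M7 and M8 overlap.
M5 starts exactly when M7 ends (back-to-back, no overlap).
M5 starts before M8 ends → M8 and M5 overlap.

M2 & M3, M3 & M4, M5 & M8, M7 & M8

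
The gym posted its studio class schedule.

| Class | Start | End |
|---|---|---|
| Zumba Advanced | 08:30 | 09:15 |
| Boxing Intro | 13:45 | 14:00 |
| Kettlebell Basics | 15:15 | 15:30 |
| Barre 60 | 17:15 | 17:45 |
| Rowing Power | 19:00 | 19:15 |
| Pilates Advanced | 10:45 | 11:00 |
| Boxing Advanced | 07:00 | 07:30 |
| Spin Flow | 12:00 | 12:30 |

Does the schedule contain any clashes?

Check each pair: they overlap iff neither finishes before the other starts.
Sorted by start: Boxing Advanced, Zumba Advanced, Pilates Advanced, Spin Flow, Boxing Intro, Kettlebell Basics, Barre 60, Rowing Power.
Zumba Advanced starts after Boxing Advanced ends — done with Boxing Advanced.
Pilates Advanced starts after Zumba Advanced ends — done with Zumba Advanced.
Spin Flow starts after Pilates Advanced ends — done with Pilates Advanced.
Boxing Intro starts after Spin Flow ends — done with Spin Flow.
Kettlebell Basics starts after Boxing Intro ends — done with Boxing Intro.
Barre 60 starts after Kettlebell Basics ends — done with Kettlebell Basics.
Rowing Power starts after Barre 60 ends.
Every pair is clear; the schedule has no overlaps.

No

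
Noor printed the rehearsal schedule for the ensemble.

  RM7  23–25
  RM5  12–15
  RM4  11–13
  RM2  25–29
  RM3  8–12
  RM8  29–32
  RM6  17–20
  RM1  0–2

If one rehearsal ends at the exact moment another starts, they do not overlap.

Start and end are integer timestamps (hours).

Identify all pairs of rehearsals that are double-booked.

RM3 & RM4, RM4 & RM5

Check each pair: they overlap iff neither finishes before the other starts.
Sorted by start: RM1, RM3, RM4, RM5, RM6, RM7, RM2, RM8.
RM3 starts after RM1 ends — done with RM1.
RM4 starts before RM3 ends → RM3 and RM4 overlap.
RM5 starts exactly when RM3 ends (back-to-back, no overlap) — done with RM3.
RM5 starts before RM4 ends → RM4 and RM5 overlap.
RM6 starts after RM4 ends — done with RM4.
RM6 starts after RM5 ends — done with RM5.
RM7 starts after RM6 ends — done with RM6.
RM2 starts exactly when RM7 ends (back-to-back, no overlap) — done with RM7.
RM8 starts exactly when RM2 ends (back-to-back, no overlap).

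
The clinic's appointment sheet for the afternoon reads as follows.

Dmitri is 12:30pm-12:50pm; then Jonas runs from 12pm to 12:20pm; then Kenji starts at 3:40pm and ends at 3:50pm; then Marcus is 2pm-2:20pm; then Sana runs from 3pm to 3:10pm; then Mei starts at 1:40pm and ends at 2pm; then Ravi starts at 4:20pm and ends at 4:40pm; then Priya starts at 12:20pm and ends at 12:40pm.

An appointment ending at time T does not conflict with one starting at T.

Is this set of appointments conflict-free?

Sorted by start: Jonas, Priya, Dmitri, Mei, Marcus, Sana, Kenji, Ravi.
Priya starts exactly when Jonas ends (back-to-back, no overlap), so Jonas has no further overlaps.
Dmitri starts before Priya ends → Priya and Dmitri overlap.
That's a conflict, so the schedule is not conflict-free.

No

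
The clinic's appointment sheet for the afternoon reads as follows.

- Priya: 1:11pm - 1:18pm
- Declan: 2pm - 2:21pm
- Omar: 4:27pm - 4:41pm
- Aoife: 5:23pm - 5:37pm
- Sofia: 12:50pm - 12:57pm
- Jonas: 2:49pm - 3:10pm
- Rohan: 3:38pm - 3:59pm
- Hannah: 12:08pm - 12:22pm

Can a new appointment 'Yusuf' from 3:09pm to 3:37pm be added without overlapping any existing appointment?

Hannah: ends 12:22pm at or before Yusuf starts 3:09pm → clear.
Sofia: ends 12:57pm at or before Yusuf starts 3:09pm → clear.
Priya: ends 1:18pm at or before Yusuf starts 3:09pm → clear.
Declan: ends 2:21pm at or before Yusuf starts 3:09pm → clear.
Jonas: starts 2:49pm before Yusuf ends 3:37pm, and ends 3:10pm after Yusuf starts 3:09pm → overlap.
Rohan: starts 3:38pm at or after Yusuf ends 3:37pm → clear.
Omar: starts 4:27pm at or after Yusuf ends 3:37pm → clear.
Aoife: starts 5:23pm at or after Yusuf ends 3:37pm → clear.
Yusuf overlaps Jonas.

No — it overlaps Jonas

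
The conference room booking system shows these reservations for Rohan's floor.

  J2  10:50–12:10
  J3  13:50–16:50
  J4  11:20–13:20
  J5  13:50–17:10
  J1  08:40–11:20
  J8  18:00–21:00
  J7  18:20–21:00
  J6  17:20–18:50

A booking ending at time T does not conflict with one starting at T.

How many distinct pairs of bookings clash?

Sorted by start: J1, J2, J4, J3, J5, J6, J8, J7.
J2 starts before J1 ends → J1 and J2 overlap.
J4 starts exactly when J1 ends (back-to-back, no overlap), so J1 has no further overlaps.
J4 starts before J2 ends → J2 and J4 overlap.
J3 starts after J2 ends, so J2 has no further overlaps.
J3 starts after J4 ends, so J4 has no further overlaps.
J5 starts before J3 ends → J3 and J5 overlap.
J6 starts after J3 ends, so J3 has no further overlaps.
J6 starts after J5 ends, so J5 has no further overlaps.
J8 starts before J6 ends → J6 and J8 overlap.
J7 starts before J6 ends → J6 and J7 overlap.
J7 starts before J8 ends → J8 and J7 overlap.
Overlapping pairs: J1 & J2, J2 & J4, J3 & J5, J6 & J7, J6 & J8, J7 & J8 — 6 in total.

6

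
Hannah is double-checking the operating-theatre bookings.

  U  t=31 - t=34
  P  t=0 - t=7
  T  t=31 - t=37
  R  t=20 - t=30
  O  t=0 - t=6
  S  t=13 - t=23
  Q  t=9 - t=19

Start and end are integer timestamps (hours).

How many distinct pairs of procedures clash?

Two intervals overlap when each starts before the other ends.
Sorted by start: O, P, Q, S, R, T, U.
P starts before O ends → O and P overlap.
Q starts after O ends — done with O.
Q starts after P ends — done with P.
S starts before Q ends → Q and S overlap.
R starts after Q ends — done with Q.
R starts before S ends → S and R overlap.
T starts after S ends — done with S.
T starts after R ends — done with R.
U starts before T ends → T and U overlap.
Overlapping pairs: O & P, Q & S, R & S, T & U — 4 in total.

4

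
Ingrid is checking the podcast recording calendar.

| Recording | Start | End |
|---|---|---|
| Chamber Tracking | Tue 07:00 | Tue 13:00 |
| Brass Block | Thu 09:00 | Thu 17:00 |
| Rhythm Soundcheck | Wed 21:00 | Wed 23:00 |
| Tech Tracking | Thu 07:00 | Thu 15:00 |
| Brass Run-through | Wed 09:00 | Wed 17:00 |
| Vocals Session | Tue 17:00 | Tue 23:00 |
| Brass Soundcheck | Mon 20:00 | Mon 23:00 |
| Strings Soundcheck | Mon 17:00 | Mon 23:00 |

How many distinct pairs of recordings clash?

2

Sorted by start: Strings Soundcheck, Brass Soundcheck, Chamber Tracking, Vocals Session, Brass Run-through, Rhythm Soundcheck, Tech Tracking, Brass Block.
Brass Soundcheck starts before Strings Soundcheck ends → Strings Soundcheck and Brass Soundcheck overlap.
Chamber Tracking starts after Strings Soundcheck ends; Strings Soundcheck is clear from here.
Chamber Tracking starts after Brass Soundcheck ends; Brass Soundcheck is clear from here.
Vocals Session starts after Chamber Tracking ends; Chamber Tracking is clear from here.
Brass Run-through starts after Vocals Session ends; Vocals Session is clear from here.
Rhythm Soundcheck starts after Brass Run-through ends; Brass Run-through is clear from here.
Tech Tracking starts after Rhythm Soundcheck ends; Rhythm Soundcheck is clear from here.
Brass Block starts before Tech Tracking ends → Tech Tracking and Brass Block overlap.
Overlapping pairs: Brass Block & Tech Tracking, Brass Soundcheck & Strings Soundcheck — 2 in total.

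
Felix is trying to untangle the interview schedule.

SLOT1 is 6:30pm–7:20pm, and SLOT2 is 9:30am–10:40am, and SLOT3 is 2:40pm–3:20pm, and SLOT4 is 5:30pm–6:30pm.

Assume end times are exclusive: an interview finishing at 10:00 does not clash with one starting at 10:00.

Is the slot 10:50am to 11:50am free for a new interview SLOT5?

SLOT2: ends 10:40am at or before SLOT5 starts 10:50am → clear.
SLOT3: starts 2:40pm at or after SLOT5 ends 11:50am → clear.
SLOT4: starts 5:30pm at or after SLOT5 ends 11:50am → clear.
SLOT1: starts 6:30pm at or after SLOT5 ends 11:50am → clear.

Yes — the slot is free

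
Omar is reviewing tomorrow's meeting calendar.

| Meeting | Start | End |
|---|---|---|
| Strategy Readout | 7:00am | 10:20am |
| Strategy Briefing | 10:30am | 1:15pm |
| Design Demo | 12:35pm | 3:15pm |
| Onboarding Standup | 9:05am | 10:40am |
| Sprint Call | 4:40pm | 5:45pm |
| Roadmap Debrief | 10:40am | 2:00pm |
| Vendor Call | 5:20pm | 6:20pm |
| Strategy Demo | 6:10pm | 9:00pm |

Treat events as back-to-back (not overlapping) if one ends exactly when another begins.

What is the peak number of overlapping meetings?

Sweep the timeline, counting +1 at each start and −1 at each end (ends before starts at a tie):
7:00am start Strategy Readout → 1
9:05am start Onboarding Standup → 2
10:20am end Strategy Readout → 1
10:30am start Strategy Briefing → 2
10:40am end Onboarding Standup → 1
10:40am start Roadmap Debrief → 2
12:35pm start Design Demo → 3
1:15pm end Strategy Briefing → 2
2:00pm end Roadmap Debrief → 1
3:15pm end Design Demo → 0
4:40pm start Sprint Call → 1
5:20pm start Vendor Call → 2
5:45pm end Sprint Call → 1
6:10pm start Strategy Demo → 2
6:20pm end Vendor Call → 1
9:00pm end Strategy Demo → 0
Peak is 3, at 12:35pm (Design Demo, Roadmap Debrief, Strategy Briefing).

3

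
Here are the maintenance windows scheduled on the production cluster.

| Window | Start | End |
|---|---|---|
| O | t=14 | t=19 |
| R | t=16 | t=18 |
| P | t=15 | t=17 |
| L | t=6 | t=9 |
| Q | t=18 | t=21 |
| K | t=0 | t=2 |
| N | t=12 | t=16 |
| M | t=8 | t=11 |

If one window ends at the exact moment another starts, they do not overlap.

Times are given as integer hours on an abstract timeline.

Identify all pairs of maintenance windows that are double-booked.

L & M, N & O, N & P, O & P, O & Q, O & R, P & R

Two intervals overlap when each starts before the other ends.
Sorted by start: K, L, M, N, O, P, R, Q.
L starts after K ends — done with K.
M starts before L ends → L and M overlap.
N starts after L ends — done with L.
N starts after M ends — done with M.
O starts before N ends → N and O overlap.
P starts before N ends → N and P overlap.
R starts exactly when N ends (back-to-back, no overlap) — done with N.
P starts before O ends → O and P overlap.
R starts before O ends → O and R overlap.
Q starts before O ends → O and Q overlap.
R starts before P ends → P and R overlap.
Q starts after P ends.
Q starts exactly when R ends (back-to-back, no overlap).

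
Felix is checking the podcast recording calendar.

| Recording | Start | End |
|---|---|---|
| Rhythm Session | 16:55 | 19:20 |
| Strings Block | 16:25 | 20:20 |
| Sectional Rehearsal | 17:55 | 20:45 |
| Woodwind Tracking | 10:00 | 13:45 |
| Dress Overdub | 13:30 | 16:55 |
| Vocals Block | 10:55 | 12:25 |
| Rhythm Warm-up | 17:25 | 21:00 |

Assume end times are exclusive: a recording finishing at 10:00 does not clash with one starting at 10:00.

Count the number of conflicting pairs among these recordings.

9

Check each pair: they overlap iff neither finishes before the other starts.
Sorted by start: Woodwind Tracking, Vocals Block, Dress Overdub, Strings Block, Rhythm Session, Rhythm Warm-up, Sectional Rehearsal.
Vocals Block starts before Woodwind Tracking ends → Woodwind Tracking and Vocals Block overlap.
Dress Overdub starts before Woodwind Tracking ends → Woodwind Tracking and Dress Overdub overlap.
Strings Block starts after Woodwind Tracking ends, so Woodwind Tracking has no further overlaps.
Dress Overdub starts after Vocals Block ends, so Vocals Block has no further overlaps.
Strings Block starts before Dress Overdub ends → Dress Overdub and Strings Block overlap.
Rhythm Session starts exactly when Dress Overdub ends (back-to-back, no overlap), so Dress Overdub has no further overlaps.
Rhythm Session starts before Strings Block ends → Strings Block and Rhythm Session overlap.
Rhythm Warm-up starts before Strings Block ends → Strings Block and Rhythm Warm-up overlap.
Sectional Rehearsal starts before Strings Block ends → Strings Block and Sectional Rehearsal overlap.
Rhythm Warm-up starts before Rhythm Session ends → Rhythm Session and Rhythm Warm-up overlap.
Sectional Rehearsal starts before Rhythm Session ends → Rhythm Session and Sectional Rehearsal overlap.
Sectional Rehearsal starts before Rhythm Warm-up ends → Rhythm Warm-up and Sectional Rehearsal overlap.
Overlapping pairs: Dress Overdub & Strings Block, Dress Overdub & Woodwind Tracking, Rhythm Session & Rhythm Warm-up, Rhythm Session & Sectional Rehearsal, Rhythm Session & Strings Block, Rhythm Warm-up & Sectional Rehearsal, Rhythm Warm-up & Strings Block, Sectional Rehearsal & Strings Block, Vocals Block & Woodwind Tracking — 9 in total.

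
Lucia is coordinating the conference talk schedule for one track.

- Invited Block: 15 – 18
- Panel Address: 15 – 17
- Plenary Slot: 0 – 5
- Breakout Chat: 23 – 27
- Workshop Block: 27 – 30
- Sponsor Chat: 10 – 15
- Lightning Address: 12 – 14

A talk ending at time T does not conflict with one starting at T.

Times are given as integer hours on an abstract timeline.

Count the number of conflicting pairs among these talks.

Sorted by start: Plenary Slot, Sponsor Chat, Lightning Address, Invited Block, Panel Address, Breakout Chat, Workshop Block.
Sponsor Chat starts after Plenary Slot ends, so Plenary Slot has no further overlaps.
Lightning Address starts before Sponsor Chat ends → Sponsor Chat and Lightning Address overlap.
Invited Block starts exactly when Sponsor Chat ends (back-to-back, no overlap), so Sponsor Chat has no further overlaps.
Invited Block starts after Lightning Address ends, so Lightning Address has no further overlaps.
Panel Address starts before Invited Block ends → Invited Block and Panel Address overlap.
Breakout Chat starts after Invited Block ends, so Invited Block has no further overlaps.
Breakout Chat starts after Panel Address ends, so Panel Address has no further overlaps.
Workshop Block starts exactly when Breakout Chat ends (back-to-back, no overlap).
Overlapping pairs: Invited Block & Panel Address, Lightning Address & Sponsor Chat — 2 in total.

2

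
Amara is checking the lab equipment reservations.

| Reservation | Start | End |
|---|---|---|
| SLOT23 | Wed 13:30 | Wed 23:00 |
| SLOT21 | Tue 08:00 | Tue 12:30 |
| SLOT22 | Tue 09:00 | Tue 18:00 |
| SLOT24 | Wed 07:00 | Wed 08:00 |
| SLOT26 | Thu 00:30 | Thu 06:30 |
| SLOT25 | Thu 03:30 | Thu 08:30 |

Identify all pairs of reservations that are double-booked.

Sorted by start: SLOT21, SLOT22, SLOT24, SLOT23, SLOT26, SLOT25.
SLOT22 starts before SLOT21 ends → SLOT21 and SLOT22 overlap.
SLOT24 starts after SLOT21 ends, so nothing later overlaps SLOT21 either.
SLOT24 starts after SLOT22 ends, so nothing later overlaps SLOT22 either.
SLOT23 starts after SLOT24 ends, so nothing later overlaps SLOT24 either.
SLOT26 starts after SLOT23 ends, so nothing later overlaps SLOT23 either.
SLOT25 starts before SLOT26 ends → SLOT26 and SLOT25 overlap.

SLOT21 & SLOT22, SLOT25 & SLOT26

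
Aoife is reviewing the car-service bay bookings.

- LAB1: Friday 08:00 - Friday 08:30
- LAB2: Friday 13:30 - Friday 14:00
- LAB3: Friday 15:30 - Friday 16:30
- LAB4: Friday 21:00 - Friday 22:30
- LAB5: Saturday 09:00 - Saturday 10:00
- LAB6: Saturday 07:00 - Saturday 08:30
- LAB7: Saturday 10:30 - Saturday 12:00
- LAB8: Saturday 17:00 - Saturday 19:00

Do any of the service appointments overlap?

No

Sorted by start: LAB1, LAB2, LAB3, LAB4, LAB6, LAB5, LAB7, LAB8.
LAB2 starts after LAB1 ends; LAB1 is clear from here.
LAB3 starts after LAB2 ends; LAB2 is clear from here.
LAB4 starts after LAB3 ends; LAB3 is clear from here.
LAB6 starts after LAB4 ends; LAB4 is clear from here.
LAB5 starts after LAB6 ends; LAB6 is clear from here.
LAB7 starts after LAB5 ends; LAB5 is clear from here.
LAB8 starts after LAB7 ends.
Every pair is clear; the schedule has no overlaps.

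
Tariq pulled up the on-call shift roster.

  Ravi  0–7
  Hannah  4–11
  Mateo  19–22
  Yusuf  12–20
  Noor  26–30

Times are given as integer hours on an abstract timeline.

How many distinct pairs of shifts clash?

Sorted by start: Ravi, Hannah, Yusuf, Mateo, Noor.
Hannah starts before Ravi ends → Ravi and Hannah overlap.
Yusuf starts after Ravi ends, so Ravi has no further overlaps.
Yusuf starts after Hannah ends, so Hannah has no further overlaps.
Mateo starts before Yusuf ends → Yusuf and Mateo overlap.
Noor starts after Yusuf ends.
Noor starts after Mateo ends.
Overlapping pairs: Hannah & Ravi, Mateo & Yusuf — 2 in total.

2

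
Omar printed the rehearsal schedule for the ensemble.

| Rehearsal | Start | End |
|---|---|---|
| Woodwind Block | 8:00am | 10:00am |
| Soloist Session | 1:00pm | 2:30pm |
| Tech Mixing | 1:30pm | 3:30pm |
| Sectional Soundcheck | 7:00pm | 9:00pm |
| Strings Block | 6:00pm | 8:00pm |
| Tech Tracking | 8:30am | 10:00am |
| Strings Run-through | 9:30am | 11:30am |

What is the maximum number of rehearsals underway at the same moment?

Walk through starts and ends in time order (an end at T is processed before a start at T):
8:00am start Woodwind Block → 1
8:30am start Tech Tracking → 2
9:30am start Strings Run-through → 3
10:00am end Tech Tracking → 2
10:00am end Woodwind Block → 1
11:30am end Strings Run-through → 0
1:00pm start Soloist Session → 1
1:30pm start Tech Mixing → 2
2:30pm end Soloist Session → 1
3:30pm end Tech Mixing → 0
6:00pm start Strings Block → 1
7:00pm start Sectional Soundcheck → 2
8:00pm end Strings Block → 1
9:00pm end Sectional Soundcheck → 0
Peak is 3, at 9:30am (Strings Run-through, Tech Tracking, Woodwind Block).

3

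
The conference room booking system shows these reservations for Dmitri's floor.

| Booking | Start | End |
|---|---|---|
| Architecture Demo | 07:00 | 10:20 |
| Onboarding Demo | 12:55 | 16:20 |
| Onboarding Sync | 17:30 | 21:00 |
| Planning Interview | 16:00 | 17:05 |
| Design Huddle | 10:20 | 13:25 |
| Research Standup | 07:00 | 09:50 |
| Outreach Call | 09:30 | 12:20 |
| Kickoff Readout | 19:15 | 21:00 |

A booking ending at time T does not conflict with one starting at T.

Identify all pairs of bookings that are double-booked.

Sorted by start: Architecture Demo, Research Standup, Outreach Call, Design Huddle, Onboarding Demo, Planning Interview, Onboarding Sync, Kickoff Readout.
Research Standup starts before Architecture Demo ends → Architecture Demo and Research Standup overlap.
Outreach Call starts before Architecture Demo ends → Architecture Demo and Outreach Call overlap.
Design Huddle starts exactly when Architecture Demo ends (back-to-back, no overlap); Architecture Demo is clear from here.
Outreach Call starts before Research Standup ends → Research Standup and Outreach Call overlap.
Design Huddle starts after Research Standup ends; Research Standup is clear from here.
Design Huddle starts before Outreach Call ends → Outreach Call and Design Huddle overlap.
Onboarding Demo starts after Outreach Call ends; Outreach Call is clear from here.
Onboarding Demo starts before Design Huddle ends → Design Huddle and Onboarding Demo overlap.
Planning Interview starts after Design Huddle ends; Design Huddle is clear from here.
Planning Interview starts before Onboarding Demo ends → Onboarding Demo and Planning Interview overlap.
Onboarding Sync starts after Onboarding Demo ends; Onboarding Demo is clear from here.
Onboarding Sync starts after Planning Interview ends; Planning Interview is clear from here.
Kickoff Readout starts before Onboarding Sync ends → Onboarding Sync and Kickoff Readout overlap.

Architecture Demo & Outreach Call, Architecture Demo & Research Standup, Design Huddle & Onboarding Demo, Design Huddle & Outreach Call, Kickoff Readout & Onboarding Sync, Onboarding Demo & Planning Interview, Outreach Call & Research Standup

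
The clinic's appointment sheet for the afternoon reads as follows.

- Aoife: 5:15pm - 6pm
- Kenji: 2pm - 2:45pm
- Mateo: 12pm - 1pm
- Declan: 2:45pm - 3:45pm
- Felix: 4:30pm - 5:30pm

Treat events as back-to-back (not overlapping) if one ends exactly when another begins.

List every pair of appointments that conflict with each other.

Sorted by start: Mateo, Kenji, Declan, Felix, Aoife.
Kenji starts after Mateo ends; Mateo is clear from here.
Declan starts exactly when Kenji ends (back-to-back, no overlap); Kenji is clear from here.
Felix starts after Declan ends; Declan is clear from here.
Aoife starts before Felix ends → Felix and Aoife overlap.

Aoife & Felix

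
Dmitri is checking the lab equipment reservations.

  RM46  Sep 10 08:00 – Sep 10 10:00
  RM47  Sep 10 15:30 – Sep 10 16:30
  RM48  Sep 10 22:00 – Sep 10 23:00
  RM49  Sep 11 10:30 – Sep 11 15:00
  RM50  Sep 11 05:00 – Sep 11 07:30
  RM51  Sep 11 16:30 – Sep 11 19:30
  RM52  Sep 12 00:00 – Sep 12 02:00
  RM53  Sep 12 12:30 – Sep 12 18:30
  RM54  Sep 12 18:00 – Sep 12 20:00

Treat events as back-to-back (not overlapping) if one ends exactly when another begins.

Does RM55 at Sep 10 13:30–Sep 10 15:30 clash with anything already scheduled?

No — it doesn't clash with anything

RM46: ends Sep 10 10:00 at or before RM55 starts Sep 10 13:30 → clear.
RM47: starts Sep 10 15:30 at or after RM55 ends Sep 10 15:30 → clear.
RM48: starts Sep 10 22:00 at or after RM55 ends Sep 10 15:30 → clear.
RM50: starts Sep 11 05:00 at or after RM55 ends Sep 10 15:30 → clear.
RM49: starts Sep 11 10:30 at or after RM55 ends Sep 10 15:30 → clear.
RM51: starts Sep 11 16:30 at or after RM55 ends Sep 10 15:30 → clear.
RM52: starts Sep 12 00:00 at or after RM55 ends Sep 10 15:30 → clear.
RM53: starts Sep 12 12:30 at or after RM55 ends Sep 10 15:30 → clear.
RM54: starts Sep 12 18:00 at or after RM55 ends Sep 10 15:30 → clear.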